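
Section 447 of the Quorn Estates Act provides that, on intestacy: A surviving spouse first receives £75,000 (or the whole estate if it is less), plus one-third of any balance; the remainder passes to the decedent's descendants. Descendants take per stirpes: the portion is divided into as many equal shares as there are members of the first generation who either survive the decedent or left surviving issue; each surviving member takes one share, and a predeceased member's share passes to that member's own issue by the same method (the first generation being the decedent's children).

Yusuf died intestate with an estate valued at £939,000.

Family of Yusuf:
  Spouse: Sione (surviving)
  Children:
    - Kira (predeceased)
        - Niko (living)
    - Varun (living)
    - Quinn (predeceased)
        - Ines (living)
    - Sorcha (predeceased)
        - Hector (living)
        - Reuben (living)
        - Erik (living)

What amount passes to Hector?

Sione first takes £75,000, leaving a balance of £864,000. Sione then takes one-third of the balance (£288,000), for a total of £363,000. The remaining £576,000 passes to the descendants.
The descendants' portion (£576,000) is divided into 4 shares of £144,000: Varun takes £144,000; Kira's £144,000 share passes to Kira's issue; Quinn's £144,000 share passes to Quinn's issue; Sorcha's £144,000 share passes to Sorcha's issue.
Kira's share (£144,000) passes entirely to Niko.
Quinn's share (£144,000) passes entirely to Ines.
Sorcha's share (£144,000) is divided into 3 shares of £48,000: Hector, Reuben, and Erik each take £48,000.

Hector receives £48,000.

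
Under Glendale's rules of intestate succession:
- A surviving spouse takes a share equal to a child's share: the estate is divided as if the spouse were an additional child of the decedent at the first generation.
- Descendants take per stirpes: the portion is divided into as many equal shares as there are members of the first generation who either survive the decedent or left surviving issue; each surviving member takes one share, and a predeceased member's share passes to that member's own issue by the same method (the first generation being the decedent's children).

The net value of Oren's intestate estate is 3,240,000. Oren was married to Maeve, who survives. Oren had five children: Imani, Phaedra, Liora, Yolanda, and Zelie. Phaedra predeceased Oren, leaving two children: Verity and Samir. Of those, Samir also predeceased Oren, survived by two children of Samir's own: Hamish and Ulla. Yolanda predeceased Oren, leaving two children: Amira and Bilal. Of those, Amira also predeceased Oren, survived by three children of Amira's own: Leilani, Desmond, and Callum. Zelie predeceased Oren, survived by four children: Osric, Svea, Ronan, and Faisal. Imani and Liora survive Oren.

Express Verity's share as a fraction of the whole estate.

The spouse counts as an additional share at the children's level, so there are 6 primary shares of 540,000. Maeve takes one such share (540,000).
The children's combined portion (2,700,000) is divided into 5 shares of 540,000: Imani and Liora each take 540,000; Phaedra's 540,000 share passes to Phaedra's issue; Yolanda's 540,000 share passes to Yolanda's issue; Zelie's 540,000 share passes to Zelie's issue.
Phaedra's share (540,000) is divided into 2 shares of 270,000: Verity takes 270,000; Samir's 270,000 share passes to Samir's issue.
Samir's share (270,000) is divided into 2 shares of 135,000: Hamish and Ulla each take 135,000.
Yolanda's share (540,000) is divided into 2 shares of 270,000: Bilal takes 270,000; Amira's 270,000 share passes to Amira's issue.
Amira's share (270,000) is divided into 3 shares of 90,000: Leilani, Desmond, and Callum each take 90,000.
Zelie's share (540,000) is divided into 4 shares of 135,000: Osric, Svea, Ronan, and Faisal each take 135,000.

Verity receives 1/12 of the estate.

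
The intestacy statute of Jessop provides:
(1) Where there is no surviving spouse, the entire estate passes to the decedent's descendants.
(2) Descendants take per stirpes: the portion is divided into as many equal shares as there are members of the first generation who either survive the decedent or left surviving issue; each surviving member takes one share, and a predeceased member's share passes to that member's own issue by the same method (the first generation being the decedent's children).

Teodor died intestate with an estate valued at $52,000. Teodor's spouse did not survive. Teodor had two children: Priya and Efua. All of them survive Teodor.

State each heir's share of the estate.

Priya: $26,000; Efua: $26,000

The entire $52,000 passes to the descendants.
That amount ($52,000) is divided into 2 shares of $26,000: Priya and Efua each take $26,000.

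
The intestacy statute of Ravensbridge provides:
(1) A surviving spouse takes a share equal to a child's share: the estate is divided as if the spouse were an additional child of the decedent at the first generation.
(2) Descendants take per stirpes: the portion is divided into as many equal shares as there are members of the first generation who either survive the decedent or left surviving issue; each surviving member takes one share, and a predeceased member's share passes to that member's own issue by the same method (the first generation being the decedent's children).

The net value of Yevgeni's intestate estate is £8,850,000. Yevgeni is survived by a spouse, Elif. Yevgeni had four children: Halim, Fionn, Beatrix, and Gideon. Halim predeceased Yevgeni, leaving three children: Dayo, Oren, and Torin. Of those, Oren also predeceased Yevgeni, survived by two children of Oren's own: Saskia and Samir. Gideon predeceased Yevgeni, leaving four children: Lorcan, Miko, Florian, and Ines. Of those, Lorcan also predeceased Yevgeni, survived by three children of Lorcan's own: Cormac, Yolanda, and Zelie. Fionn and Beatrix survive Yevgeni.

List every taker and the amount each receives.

The spouse counts as an additional share at the children's level, so there are 5 primary shares of £1,770,000. Elif takes one such share (£1,770,000).
The children's combined portion (£7,080,000) is divided into 4 shares of £1,770,000: Fionn and Beatrix each take £1,770,000; Halim's £1,770,000 share passes to Halim's issue; Gideon's £1,770,000 share passes to Gideon's issue.
Halim's share (£1,770,000) is divided into 3 shares of £590,000: Dayo and Torin each take £590,000; Oren's £590,000 share passes to Oren's issue.
Oren's share (£590,000) is divided into 2 shares of £295,000: Saskia and Samir each take £295,000.
Gideon's share (£1,770,000) is divided into 4 shares of £442,500: Miko, Florian, and Ines each take £442,500; Lorcan's £442,500 share passes to Lorcan's issue.
Lorcan's share (£442,500) is divided into 3 shares of £147,500: Cormac, Yolanda, and Zelie each take £147,500.

Elif: £1,770,000; Dayo: £590,000; Saskia: £295,000; Samir: £295,000; Torin: £590,000; Fionn: £1,770,000; Beatrix: £1,770,000; Cormac: £147,500; Yolanda: £147,500; Zelie: £147,500; Miko: £442,500; Florian: £442,500; Ines: £442,500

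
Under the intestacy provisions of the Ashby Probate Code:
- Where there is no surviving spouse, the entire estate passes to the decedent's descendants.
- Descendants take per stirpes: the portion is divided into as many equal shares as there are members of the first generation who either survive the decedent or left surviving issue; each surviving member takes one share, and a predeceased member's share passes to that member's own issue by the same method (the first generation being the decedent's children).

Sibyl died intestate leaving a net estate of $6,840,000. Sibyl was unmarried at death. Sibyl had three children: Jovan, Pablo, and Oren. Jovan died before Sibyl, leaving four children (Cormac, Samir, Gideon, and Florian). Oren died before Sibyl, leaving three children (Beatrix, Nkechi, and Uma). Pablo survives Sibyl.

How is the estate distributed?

The entire $6,840,000 passes to the descendants.
That amount ($6,840,000) is divided into 3 shares of $2,280,000: Pablo takes $2,280,000; Jovan's $2,280,000 share passes to Jovan's issue; Oren's $2,280,000 share passes to Oren's issue.
Jovan's share ($2,280,000) is divided into 4 shares of $570,000: Cormac, Samir, Gideon, and Florian each take $570,000.
Oren's share ($2,280,000) is divided into 3 shares of $760,000: Beatrix, Nkechi, and Uma each take $760,000.

Cormac: $570,000; Samir: $570,000; Gideon: $570,000; Florian: $570,000; Pablo: $2,280,000; Beatrix: $760,000; Nkechi: $760,000; Uma: $760,000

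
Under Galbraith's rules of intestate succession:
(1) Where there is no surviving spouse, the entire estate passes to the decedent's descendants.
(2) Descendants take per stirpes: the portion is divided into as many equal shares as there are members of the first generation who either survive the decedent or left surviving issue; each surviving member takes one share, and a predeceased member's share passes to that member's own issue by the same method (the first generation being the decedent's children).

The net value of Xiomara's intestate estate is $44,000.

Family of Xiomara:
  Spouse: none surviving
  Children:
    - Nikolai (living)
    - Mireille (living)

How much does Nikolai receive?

The entire $44,000 passes to the descendants.
That amount ($44,000) is divided into 2 shares of $22,000: Nikolai and Mireille each take $22,000.

Nikolai receives $22,000.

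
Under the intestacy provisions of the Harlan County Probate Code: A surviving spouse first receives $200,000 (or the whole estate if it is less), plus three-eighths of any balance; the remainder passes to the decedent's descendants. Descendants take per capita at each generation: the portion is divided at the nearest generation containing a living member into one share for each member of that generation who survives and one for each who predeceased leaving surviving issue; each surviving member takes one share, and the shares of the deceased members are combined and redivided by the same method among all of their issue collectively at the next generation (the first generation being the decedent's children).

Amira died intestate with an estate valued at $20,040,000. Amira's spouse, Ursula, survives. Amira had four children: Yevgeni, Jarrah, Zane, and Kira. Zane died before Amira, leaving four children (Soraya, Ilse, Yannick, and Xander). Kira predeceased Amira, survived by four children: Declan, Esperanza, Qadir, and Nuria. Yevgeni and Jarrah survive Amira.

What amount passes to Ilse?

Ilse receives $775,000.

Ursula first takes $200,000, leaving a balance of $19,840,000. Ursula then takes three-eighths of the balance ($7,440,000), for a total of $7,640,000. The remaining $12,400,000 passes to the descendants.
The descendants' portion ($12,400,000) is divided at the children's generation into 4 shares of $3,100,000. Yevgeni and Jarrah each take $3,100,000. The 2 shares of the deceased (Zane and Kira) are combined into a pool of $6,200,000.
That pool ($6,200,000) is divided at the grandchildren's generation equally among Soraya, Ilse, Yannick, Xander, Declan, Esperanza, Qadir, and Nuria: $775,000 each.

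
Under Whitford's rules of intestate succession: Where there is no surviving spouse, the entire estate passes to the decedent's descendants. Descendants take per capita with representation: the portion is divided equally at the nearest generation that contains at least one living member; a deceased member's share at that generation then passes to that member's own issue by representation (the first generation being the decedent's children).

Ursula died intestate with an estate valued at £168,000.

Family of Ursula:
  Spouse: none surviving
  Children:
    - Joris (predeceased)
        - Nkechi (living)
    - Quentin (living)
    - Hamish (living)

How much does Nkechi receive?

The entire £168,000 passes to the descendants.
That amount (£168,000) is divided into 3 shares of £56,000: Quentin and Hamish each take £56,000; Joris's £56,000 share passes to Joris's issue.
Joris's share (£56,000) passes entirely to Nkechi.

Nkechi receives £56,000.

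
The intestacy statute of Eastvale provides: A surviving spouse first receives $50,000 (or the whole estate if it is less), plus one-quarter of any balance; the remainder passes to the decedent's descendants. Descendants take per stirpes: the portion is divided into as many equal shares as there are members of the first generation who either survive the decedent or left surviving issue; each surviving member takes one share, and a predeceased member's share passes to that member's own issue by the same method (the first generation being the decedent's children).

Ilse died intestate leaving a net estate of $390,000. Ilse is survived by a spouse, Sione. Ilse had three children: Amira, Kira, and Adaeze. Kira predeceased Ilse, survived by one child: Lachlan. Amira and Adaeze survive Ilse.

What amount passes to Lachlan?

Sione first takes $50,000, leaving a balance of $340,000. Sione then takes one-quarter of the balance ($85,000), for a total of $135,000. The remaining $255,000 passes to the descendants.
The descendants' portion ($255,000) is divided into 3 shares of $85,000: Amira and Adaeze each take $85,000; Kira's $85,000 share passes to Kira's issue.
Kira's share ($85,000) passes entirely to Lachlan.

Lachlan receives $85,000.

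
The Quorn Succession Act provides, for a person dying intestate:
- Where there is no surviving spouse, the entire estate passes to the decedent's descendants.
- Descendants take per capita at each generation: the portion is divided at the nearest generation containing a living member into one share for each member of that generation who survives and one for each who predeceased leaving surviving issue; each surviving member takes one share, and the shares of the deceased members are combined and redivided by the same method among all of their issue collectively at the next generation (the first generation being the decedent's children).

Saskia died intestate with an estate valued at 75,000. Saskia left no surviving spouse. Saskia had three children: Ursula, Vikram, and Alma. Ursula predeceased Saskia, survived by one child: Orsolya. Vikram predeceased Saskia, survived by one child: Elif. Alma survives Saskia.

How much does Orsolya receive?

The entire 75,000 passes to the descendants.
That amount (75,000) is divided at the children's generation into 3 shares of 25,000. Alma takes 25,000. The 2 shares of the deceased (Ursula and Vikram) are combined into a pool of 50,000.
That pool (50,000) is divided at the grandchildren's generation equally among Orsolya and Elif: 25,000 each.

Orsolya receives 25,000.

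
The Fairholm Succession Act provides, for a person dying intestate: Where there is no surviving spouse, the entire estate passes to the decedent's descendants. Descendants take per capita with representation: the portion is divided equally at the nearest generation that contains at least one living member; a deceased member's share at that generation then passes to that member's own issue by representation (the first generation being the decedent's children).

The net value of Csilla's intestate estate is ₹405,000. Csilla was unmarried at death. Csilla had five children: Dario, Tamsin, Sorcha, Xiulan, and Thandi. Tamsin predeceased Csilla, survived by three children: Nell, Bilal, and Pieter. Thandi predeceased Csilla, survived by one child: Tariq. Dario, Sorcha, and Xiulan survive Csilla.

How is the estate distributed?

Dario: ₹81,000; Nell: ₹27,000; Bilal: ₹27,000; Pieter: ₹27,000; Sorcha: ₹81,000; Xiulan: ₹81,000; Tariq: ₹81,000

The entire ₹405,000 passes to the descendants.
That amount (₹405,000) is divided into 5 shares of ₹81,000: Dario, Sorcha, and Xiulan each take ₹81,000; Tamsin's ₹81,000 share passes to Tamsin's issue; Thandi's ₹81,000 share passes to Thandi's issue.
Tamsin's share (₹81,000) is divided into 3 shares of ₹27,000: Nell, Bilal, and Pieter each take ₹27,000.
Thandi's share (₹81,000) passes entirely to Tariq.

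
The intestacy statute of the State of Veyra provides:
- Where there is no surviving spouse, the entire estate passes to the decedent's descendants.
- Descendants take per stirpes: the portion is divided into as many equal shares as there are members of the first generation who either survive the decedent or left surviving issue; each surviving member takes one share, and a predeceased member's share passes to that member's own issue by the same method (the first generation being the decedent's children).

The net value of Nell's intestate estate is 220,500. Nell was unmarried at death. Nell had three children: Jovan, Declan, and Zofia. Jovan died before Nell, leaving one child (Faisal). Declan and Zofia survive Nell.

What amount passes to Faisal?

Faisal receives 73,500.

The entire 220,500 passes to the descendants.
That amount (220,500) is divided into 3 shares of 73,500: Declan and Zofia each take 73,500; Jovan's 73,500 share passes to Jovan's issue.
Jovan's share (73,500) passes entirely to Faisal.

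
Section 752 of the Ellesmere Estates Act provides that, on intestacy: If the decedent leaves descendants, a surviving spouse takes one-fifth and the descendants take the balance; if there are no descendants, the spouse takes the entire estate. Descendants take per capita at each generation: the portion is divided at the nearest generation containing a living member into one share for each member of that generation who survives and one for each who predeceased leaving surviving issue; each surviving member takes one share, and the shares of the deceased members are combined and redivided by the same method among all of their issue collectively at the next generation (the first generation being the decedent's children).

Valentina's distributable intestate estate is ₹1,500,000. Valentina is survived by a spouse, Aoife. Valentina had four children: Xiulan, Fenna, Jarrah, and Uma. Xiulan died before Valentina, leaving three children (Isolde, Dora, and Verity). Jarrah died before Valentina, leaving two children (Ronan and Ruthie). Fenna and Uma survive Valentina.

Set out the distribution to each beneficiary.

Aoife: ₹300,000; Isolde: ₹120,000; Dora: ₹120,000; Verity: ₹120,000; Fenna: ₹300,000; Ronan: ₹120,000; Ruthie: ₹120,000; Uma: ₹300,000

Aoife takes one-fifth of ₹1,500,000 = ₹300,000. The remaining ₹1,200,000 passes to the descendants.
The descendants' portion (₹1,200,000) is divided at the children's generation into 4 shares of ₹300,000. Fenna and Uma each take ₹300,000. The 2 shares of the deceased (Xiulan and Jarrah) are combined into a pool of ₹600,000.
That pool (₹600,000) is divided at the grandchildren's generation equally among Isolde, Dora, Verity, Ronan, and Ruthie: ₹120,000 each.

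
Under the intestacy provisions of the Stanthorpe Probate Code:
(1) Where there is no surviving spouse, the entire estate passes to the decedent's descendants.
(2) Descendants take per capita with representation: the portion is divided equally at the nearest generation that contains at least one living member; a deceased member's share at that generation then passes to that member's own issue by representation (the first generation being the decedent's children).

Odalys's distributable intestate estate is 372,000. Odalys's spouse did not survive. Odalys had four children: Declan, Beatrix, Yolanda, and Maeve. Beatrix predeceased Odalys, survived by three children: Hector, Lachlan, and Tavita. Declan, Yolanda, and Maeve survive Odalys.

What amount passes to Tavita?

Tavita receives 31,000.

The entire 372,000 passes to the descendants.
That amount (372,000) is divided into 4 shares of 93,000: Declan, Yolanda, and Maeve each take 93,000; Beatrix's 93,000 share passes to Beatrix's issue.
Beatrix's share (93,000) is divided into 3 shares of 31,000: Hector, Lachlan, and Tavita each take 31,000.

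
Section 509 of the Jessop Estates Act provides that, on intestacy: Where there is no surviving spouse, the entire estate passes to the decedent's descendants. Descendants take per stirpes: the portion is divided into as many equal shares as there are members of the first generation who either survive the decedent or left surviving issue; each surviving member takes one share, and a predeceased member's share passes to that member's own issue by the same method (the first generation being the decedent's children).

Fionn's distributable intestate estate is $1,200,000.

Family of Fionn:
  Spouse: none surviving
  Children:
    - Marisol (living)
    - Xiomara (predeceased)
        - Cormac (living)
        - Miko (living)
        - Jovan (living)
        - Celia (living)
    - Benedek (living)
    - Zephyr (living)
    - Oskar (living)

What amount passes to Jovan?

Jovan receives $60,000.

The entire $1,200,000 passes to the descendants.
That amount ($1,200,000) is divided into 5 shares of $240,000: Marisol, Benedek, Zephyr, and Oskar each take $240,000; Xiomara's $240,000 share passes to Xiomara's issue.
Xiomara's share ($240,000) is divided into 4 shares of $60,000: Cormac, Miko, Jovan, and Celia each take $60,000.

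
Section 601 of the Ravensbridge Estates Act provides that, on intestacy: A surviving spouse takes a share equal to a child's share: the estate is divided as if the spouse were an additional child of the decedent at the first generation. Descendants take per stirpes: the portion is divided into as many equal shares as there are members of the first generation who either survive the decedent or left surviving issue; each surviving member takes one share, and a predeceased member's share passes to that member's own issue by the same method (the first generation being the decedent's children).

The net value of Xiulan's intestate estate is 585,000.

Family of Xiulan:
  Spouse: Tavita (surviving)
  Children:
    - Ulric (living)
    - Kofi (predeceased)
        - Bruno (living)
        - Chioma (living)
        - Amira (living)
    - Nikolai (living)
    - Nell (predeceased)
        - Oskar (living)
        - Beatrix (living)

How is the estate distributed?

Tavita: 117,000; Ulric: 117,000; Bruno: 39,000; Chioma: 39,000; Amira: 39,000; Nikolai: 117,000; Oskar: 58,500; Beatrix: 58,500

The spouse counts as an additional share at the children's level, so there are 5 primary shares of 117,000. Tavita takes one such share (117,000).
The children's combined portion (468,000) is divided into 4 shares of 117,000: Ulric and Nikolai each take 117,000; Kofi's 117,000 share passes to Kofi's issue; Nell's 117,000 share passes to Nell's issue.
Kofi's share (117,000) is divided into 3 shares of 39,000: Bruno, Chioma, and Amira each take 39,000.
Nell's share (117,000) is divided into 2 shares of 58,500: Oskar and Beatrix each take 58,500.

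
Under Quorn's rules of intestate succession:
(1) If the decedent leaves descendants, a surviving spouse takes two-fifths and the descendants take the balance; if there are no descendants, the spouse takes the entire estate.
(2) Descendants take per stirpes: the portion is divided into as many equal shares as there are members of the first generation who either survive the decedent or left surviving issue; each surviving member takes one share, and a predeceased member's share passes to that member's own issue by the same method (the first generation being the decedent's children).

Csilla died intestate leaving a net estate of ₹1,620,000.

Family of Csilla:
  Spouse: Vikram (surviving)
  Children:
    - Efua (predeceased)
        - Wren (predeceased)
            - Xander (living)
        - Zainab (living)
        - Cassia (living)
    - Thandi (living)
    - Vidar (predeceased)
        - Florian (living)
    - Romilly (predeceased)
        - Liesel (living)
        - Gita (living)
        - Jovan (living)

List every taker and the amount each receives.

Vikram takes two-fifths of ₹1,620,000 = ₹648,000. The remaining ₹972,000 passes to the descendants.
The descendants' portion (₹972,000) is divided into 4 shares of ₹243,000: Thandi takes ₹243,000; Efua's ₹243,000 share passes to Efua's issue; Vidar's ₹243,000 share passes to Vidar's issue; Romilly's ₹243,000 share passes to Romilly's issue.
Efua's share (₹243,000) is divided into 3 shares of ₹81,000: Zainab and Cassia each take ₹81,000; Wren's ₹81,000 share passes to Wren's issue.
Wren's share (₹81,000) passes entirely to Xander.
Vidar's share (₹243,000) passes entirely to Florian.
Romilly's share (₹243,000) is divided into 3 shares of ₹81,000: Liesel, Gita, and Jovan each take ₹81,000.

Vikram: ₹648,000; Xander: ₹81,000; Zainab: ₹81,000; Cassia: ₹81,000; Thandi: ₹243,000; Florian: ₹243,000; Liesel: ₹81,000; Gita: ₹81,000; Jovan: ₹81,000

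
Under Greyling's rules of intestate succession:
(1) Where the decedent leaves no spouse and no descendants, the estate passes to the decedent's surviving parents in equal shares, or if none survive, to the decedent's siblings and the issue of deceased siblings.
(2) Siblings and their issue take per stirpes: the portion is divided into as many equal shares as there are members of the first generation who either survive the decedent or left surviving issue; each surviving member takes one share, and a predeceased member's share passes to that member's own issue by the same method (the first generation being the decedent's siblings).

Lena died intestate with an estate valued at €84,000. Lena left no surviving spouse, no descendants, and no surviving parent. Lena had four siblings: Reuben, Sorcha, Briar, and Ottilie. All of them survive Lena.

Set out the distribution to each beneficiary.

The entire €84,000 passes to the siblings and their issue.
That amount (€84,000) is divided into 4 shares of €21,000: Reuben, Sorcha, Briar, and Ottilie each take €21,000.

Reuben: €21,000; Sorcha: €21,000; Briar: €21,000; Ottilie: €21,000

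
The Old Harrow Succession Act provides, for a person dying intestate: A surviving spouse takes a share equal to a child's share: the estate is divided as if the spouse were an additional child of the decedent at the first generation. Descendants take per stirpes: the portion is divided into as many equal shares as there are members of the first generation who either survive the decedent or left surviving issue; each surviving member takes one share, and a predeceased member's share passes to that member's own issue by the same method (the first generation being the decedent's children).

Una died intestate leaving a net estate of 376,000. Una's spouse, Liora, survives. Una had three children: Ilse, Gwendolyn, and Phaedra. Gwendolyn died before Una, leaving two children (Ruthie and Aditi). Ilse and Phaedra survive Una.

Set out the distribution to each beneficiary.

Liora: 94,000; Ilse: 94,000; Ruthie: 47,000; Aditi: 47,000; Phaedra: 94,000

The spouse counts as an additional share at the children's level, so there are 4 primary shares of 94,000. Liora takes one such share (94,000).
The children's combined portion (282,000) is divided into 3 shares of 94,000: Ilse and Phaedra each take 94,000; Gwendolyn's 94,000 share passes to Gwendolyn's issue.
Gwendolyn's share (94,000) is divided into 2 shares of 47,000: Ruthie and Aditi each take 47,000.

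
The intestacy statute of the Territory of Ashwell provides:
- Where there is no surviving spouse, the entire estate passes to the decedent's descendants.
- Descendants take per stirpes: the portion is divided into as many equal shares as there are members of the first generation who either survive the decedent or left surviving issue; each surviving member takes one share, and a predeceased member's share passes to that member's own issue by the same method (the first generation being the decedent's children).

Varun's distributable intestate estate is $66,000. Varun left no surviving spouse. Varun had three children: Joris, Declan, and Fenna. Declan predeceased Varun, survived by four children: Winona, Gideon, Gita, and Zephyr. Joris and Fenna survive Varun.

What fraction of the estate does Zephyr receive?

Zephyr receives 1/12 of the estate.

The entire $66,000 passes to the descendants.
That amount ($66,000) is divided into 3 shares of $22,000: Joris and Fenna each take $22,000; Declan's $22,000 share passes to Declan's issue.
Declan's share ($22,000) is divided into 4 shares of $5,500: Winona, Gideon, Gita, and Zephyr each take $5,500.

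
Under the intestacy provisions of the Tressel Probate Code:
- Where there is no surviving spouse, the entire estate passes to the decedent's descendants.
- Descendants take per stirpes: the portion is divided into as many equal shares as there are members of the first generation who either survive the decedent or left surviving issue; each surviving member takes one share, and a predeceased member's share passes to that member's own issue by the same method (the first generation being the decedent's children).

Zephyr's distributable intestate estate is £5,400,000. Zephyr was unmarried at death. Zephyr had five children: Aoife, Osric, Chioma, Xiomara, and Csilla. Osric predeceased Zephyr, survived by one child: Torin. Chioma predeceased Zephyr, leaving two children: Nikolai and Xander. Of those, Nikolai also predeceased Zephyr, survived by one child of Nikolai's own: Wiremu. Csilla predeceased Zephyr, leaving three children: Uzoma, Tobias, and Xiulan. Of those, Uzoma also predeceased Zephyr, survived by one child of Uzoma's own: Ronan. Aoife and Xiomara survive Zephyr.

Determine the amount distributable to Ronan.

The entire £5,400,000 passes to the descendants.
That amount (£5,400,000) is divided into 5 shares of £1,080,000: Aoife and Xiomara each take £1,080,000; Osric's £1,080,000 share passes to Osric's issue; Chioma's £1,080,000 share passes to Chioma's issue; Csilla's £1,080,000 share passes to Csilla's issue.
Osric's share (£1,080,000) passes entirely to Torin.
Chioma's share (£1,080,000) is divided into 2 shares of £540,000: Xander takes £540,000; Nikolai's £540,000 share passes to Nikolai's issue.
Nikolai's share (£540,000) passes entirely to Wiremu.
Csilla's share (£1,080,000) is divided into 3 shares of £360,000: Tobias and Xiulan each take £360,000; Uzoma's £360,000 share passes to Uzoma's issue.
Uzoma's share (£360,000) passes entirely to Ronan.

Ronan receives £360,000.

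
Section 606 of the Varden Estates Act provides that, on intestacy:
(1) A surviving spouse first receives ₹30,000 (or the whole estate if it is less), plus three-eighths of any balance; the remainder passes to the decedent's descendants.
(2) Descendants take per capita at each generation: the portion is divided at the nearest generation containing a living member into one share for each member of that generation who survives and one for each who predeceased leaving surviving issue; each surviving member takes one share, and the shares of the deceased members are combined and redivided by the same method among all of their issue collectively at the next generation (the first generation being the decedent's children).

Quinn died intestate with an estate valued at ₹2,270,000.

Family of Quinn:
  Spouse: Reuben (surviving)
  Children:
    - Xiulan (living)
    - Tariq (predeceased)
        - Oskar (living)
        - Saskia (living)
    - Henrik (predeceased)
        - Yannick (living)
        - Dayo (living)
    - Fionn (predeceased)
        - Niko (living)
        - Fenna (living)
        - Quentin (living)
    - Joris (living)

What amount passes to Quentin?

Reuben first takes ₹30,000, leaving a balance of ₹2,240,000. Reuben then takes three-eighths of the balance (₹840,000), for a total of ₹870,000. The remaining ₹1,400,000 passes to the descendants.
The descendants' portion (₹1,400,000) is divided at the children's generation into 5 shares of ₹280,000. Xiulan and Joris each take ₹280,000. The 3 shares of the deceased (Tariq, Henrik, and Fionn) are combined into a pool of ₹840,000.
That pool (₹840,000) is divided at the grandchildren's generation equally among Oskar, Saskia, Yannick, Dayo, Niko, Fenna, and Quentin: ₹120,000 each.

Quentin receives ₹120,000.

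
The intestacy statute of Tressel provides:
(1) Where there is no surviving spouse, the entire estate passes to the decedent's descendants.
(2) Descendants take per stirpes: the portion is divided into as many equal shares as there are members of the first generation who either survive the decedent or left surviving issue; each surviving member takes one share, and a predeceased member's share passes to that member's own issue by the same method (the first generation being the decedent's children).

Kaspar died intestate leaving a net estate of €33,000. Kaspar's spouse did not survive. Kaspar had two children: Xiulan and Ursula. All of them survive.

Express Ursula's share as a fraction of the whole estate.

The entire €33,000 passes to the descendants.
That amount (€33,000) is divided into 2 shares of €16,500: Xiulan and Ursula each take €16,500.

Ursula receives 1/2 of the estate.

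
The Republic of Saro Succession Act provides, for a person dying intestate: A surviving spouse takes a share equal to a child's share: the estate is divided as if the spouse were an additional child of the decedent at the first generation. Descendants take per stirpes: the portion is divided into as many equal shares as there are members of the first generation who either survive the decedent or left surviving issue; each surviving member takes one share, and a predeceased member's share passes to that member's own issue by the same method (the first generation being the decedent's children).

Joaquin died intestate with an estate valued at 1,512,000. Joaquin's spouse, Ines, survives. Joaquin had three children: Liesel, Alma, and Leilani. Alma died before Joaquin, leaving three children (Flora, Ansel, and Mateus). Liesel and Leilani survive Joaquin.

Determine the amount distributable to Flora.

Flora receives 126,000.

The spouse counts as an additional share at the children's level, so there are 4 primary shares of 378,000. Ines takes one such share (378,000).
The children's combined portion (1,134,000) is divided into 3 shares of 378,000: Liesel and Leilani each take 378,000; Alma's 378,000 share passes to Alma's issue.
Alma's share (378,000) is divided into 3 shares of 126,000: Flora, Ansel, and Mateus each take 126,000.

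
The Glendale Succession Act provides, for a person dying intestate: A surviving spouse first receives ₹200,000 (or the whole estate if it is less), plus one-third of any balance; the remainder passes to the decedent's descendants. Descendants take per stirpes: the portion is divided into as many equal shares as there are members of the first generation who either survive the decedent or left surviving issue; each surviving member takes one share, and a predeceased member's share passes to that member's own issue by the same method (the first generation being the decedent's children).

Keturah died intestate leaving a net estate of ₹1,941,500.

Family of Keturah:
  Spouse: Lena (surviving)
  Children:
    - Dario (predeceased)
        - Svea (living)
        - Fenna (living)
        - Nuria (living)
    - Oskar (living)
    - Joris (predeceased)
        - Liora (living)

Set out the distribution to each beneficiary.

Lena: ₹780,500; Svea: ₹129,000; Fenna: ₹129,000; Nuria: ₹129,000; Oskar: ₹387,000; Liora: ₹387,000

Lena first takes ₹200,000, leaving a balance of ₹1,741,500. Lena then takes one-third of the balance (₹580,500), for a total of ₹780,500. The remaining ₹1,161,000 passes to the descendants.
The descendants' portion (₹1,161,000) is divided into 3 shares of ₹387,000: Oskar takes ₹387,000; Dario's ₹387,000 share passes to Dario's issue; Joris's ₹387,000 share passes to Joris's issue.
Dario's share (₹387,000) is divided into 3 shares of ₹129,000: Svea, Fenna, and Nuria each take ₹129,000.
Joris's share (₹387,000) passes entirely to Liora.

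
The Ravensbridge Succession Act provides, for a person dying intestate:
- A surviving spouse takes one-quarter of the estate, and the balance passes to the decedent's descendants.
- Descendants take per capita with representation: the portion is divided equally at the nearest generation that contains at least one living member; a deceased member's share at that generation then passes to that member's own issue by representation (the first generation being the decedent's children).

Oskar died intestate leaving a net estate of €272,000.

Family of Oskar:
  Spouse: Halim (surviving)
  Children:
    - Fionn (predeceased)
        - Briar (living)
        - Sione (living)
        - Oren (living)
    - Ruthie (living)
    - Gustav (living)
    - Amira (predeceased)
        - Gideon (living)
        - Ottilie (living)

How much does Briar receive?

Briar receives €17,000.

Halim takes one-quarter of €272,000 = €68,000. The remaining €204,000 passes to the descendants.
The descendants' portion (€204,000) is divided into 4 shares of €51,000: Ruthie and Gustav each take €51,000; Fionn's €51,000 share passes to Fionn's issue; Amira's €51,000 share passes to Amira's issue.
Fionn's share (€51,000) is divided into 3 shares of €17,000: Briar, Sione, and Oren each take €17,000.
Amira's share (€51,000) is divided into 2 shares of €25,500: Gideon and Ottilie each take €25,500.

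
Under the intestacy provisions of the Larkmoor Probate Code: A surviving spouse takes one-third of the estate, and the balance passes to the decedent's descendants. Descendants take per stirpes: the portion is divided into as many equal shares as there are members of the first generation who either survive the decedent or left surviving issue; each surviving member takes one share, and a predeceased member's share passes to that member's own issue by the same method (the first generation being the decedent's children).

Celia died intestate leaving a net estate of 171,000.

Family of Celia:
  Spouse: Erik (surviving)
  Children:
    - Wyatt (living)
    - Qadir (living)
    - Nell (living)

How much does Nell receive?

Nell receives 38,000.

Erik takes one-third of 171,000 = 57,000. The remaining 114,000 passes to the descendants.
The descendants' portion (114,000) is divided into 3 shares of 38,000: Wyatt, Qadir, and Nell each take 38,000.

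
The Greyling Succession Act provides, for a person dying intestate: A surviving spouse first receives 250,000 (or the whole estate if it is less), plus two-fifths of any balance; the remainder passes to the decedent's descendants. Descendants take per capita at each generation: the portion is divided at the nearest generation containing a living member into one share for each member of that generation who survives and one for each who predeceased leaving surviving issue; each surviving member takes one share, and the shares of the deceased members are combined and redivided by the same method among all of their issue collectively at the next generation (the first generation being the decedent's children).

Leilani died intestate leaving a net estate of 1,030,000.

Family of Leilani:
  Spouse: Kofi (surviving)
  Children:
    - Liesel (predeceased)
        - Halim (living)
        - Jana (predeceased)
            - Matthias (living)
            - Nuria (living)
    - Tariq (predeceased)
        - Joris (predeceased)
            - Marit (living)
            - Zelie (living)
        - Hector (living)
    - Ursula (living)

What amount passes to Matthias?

Matthias receives 39,000.

Kofi first takes 250,000, leaving a balance of 780,000. Kofi then takes two-fifths of the balance (312,000), for a total of 562,000. The remaining 468,000 passes to the descendants.
The descendants' portion (468,000) is divided at the children's generation into 3 shares of 156,000. Ursula takes 156,000. The 2 shares of the deceased (Liesel and Tariq) are combined into a pool of 312,000.
That pool (312,000) is divided at the grandchildren's generation into 4 shares of 78,000. Halim and Hector each take 78,000. The 2 shares of the deceased (Jana and Joris) are combined into a pool of 156,000.
That pool (156,000) is divided at the great-grandchildren's generation equally among Matthias, Nuria, Marit, and Zelie: 39,000 each.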